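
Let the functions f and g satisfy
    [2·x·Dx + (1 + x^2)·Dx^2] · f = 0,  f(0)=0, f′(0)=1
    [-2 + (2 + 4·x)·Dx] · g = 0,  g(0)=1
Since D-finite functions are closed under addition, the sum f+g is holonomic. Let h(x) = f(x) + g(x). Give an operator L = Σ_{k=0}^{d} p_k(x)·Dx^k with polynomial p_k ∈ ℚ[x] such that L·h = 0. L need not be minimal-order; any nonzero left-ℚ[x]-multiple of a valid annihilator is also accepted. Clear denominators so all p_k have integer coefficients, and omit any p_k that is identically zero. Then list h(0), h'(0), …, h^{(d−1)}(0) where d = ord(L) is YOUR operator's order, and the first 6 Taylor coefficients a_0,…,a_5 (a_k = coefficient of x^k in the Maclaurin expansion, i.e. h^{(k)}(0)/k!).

L = (-4 - 20·x + 12·x^2 + 12·x^3)·Dx + (-10 - 16·x - 16·x^2 + 48·x^3 + 42·x^4)·Dx^2 + (-2 + 12·x^2 + 12·x^3 + 14·x^4 + 12·x^5)·Dx^3  (order 3).
h: a_k = 1, 2, -1/2, 1/6, -5/8, 43/40, …
ICs: h(0) = 1, h′(0) = 2, h′′(0) = -1.

f: a_k = 0, 1, 0, -1/3, 0, 1/5, …
g: a_k = 1, 1, -1/2, 1/2, -5/8, 7/8, …
f+g: L₀ = lclm(L_f,L_g), ord ≤ 2+1.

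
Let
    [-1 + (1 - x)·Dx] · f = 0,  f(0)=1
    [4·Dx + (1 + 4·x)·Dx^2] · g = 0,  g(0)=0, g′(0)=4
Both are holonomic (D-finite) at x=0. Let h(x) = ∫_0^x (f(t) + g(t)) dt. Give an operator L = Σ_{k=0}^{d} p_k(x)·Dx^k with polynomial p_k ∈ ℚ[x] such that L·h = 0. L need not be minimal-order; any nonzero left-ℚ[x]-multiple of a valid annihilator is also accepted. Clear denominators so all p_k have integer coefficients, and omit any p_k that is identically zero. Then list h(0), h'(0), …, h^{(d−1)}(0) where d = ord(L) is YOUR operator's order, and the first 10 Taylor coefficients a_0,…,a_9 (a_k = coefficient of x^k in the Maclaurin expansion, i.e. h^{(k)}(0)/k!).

L = (44 + 16·x)·Dx^2 + (-13 + 56·x + 32·x^2)·Dx^3 + (-3 - 11·x + 6·x^2 + 8·x^3)·Dx^4  (order 4).
h: a_k = 0, 1, 5/2, -7/3, 67/12, -63/5, 343/10, -2045/21, 16391/56, -8191/9, …
ICs: h(0) = 0, h′(0) = 1, h′′(0) = 5, h′′′(0) = -14.

f: a_k = 1, 1, 1, 1, 1, 1, 1, 1, 1, 1, …
g: a_k = 0, 4, -8, 64/3, -64, 1024/5, -2048/3, 16384/7, -8192, 262144/9, …
f+g: L₀ = lclm(L_f,L_g), ord ≤ 1+2.
h=∫h₀ ⇒ L = L₀·Dx.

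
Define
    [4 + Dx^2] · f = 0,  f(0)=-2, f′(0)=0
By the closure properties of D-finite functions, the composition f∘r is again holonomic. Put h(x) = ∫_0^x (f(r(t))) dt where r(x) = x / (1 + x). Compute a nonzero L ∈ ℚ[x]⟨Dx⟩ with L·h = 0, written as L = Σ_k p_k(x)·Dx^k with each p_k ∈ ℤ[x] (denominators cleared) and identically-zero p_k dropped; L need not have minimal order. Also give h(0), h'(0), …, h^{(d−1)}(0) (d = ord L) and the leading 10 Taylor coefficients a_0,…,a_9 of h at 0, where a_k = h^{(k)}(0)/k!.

L = 4·Dx + (2 + 6·x + 6·x^2 + 2·x^3)·Dx^2 + (1 + 4·x + 6·x^2 + 4·x^3 + x^4)·Dx^3  (order 3).
h: a_k = 0, -2, 0, 4/3, -2, 32/15, -16/9, 44/45, 1/5, -4708/2835, …
ICs: h(0) = 0, h′(0) = -2, h′′(0) = 0.

f: a_k = -2, 0, 4, 0, -4/3, 0, 8/45, 0, -4/315, 0, …
Change of var in L_f (x↦r) gives L₀.
Integrate: L := L₀·Dx.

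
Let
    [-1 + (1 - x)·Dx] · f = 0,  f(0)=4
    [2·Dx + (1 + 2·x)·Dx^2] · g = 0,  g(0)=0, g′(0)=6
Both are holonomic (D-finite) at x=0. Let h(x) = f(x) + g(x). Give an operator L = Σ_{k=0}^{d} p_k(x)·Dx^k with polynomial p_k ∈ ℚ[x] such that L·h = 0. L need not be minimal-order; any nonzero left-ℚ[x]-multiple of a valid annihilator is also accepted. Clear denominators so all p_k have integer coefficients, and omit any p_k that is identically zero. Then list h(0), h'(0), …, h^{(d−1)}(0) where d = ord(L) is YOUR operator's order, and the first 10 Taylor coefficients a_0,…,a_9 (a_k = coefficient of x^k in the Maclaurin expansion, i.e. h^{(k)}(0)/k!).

L = (14 + 4·x)·Dx + (-1 + 20·x + 8·x^2)·Dx^2 + (-2 - 3·x + 3·x^2 + 2·x^3)·Dx^3  (order 3).
h: a_k = 4, 10, -2, 12, -8, 116/5, -28, 412/7, -92, 524/3, …
ICs: h(0) = 4, h′(0) = 10, h′′(0) = -4.

f: a_k = 4, 4, 4, 4, 4, 4, 4, 4, 4, 4, …
g: a_k = 0, 6, -6, 8, -12, 96/5, -32, 384/7, -96, 512/3, …
h₀=f+g: left-lcm gives L₀, ord ≤ 3.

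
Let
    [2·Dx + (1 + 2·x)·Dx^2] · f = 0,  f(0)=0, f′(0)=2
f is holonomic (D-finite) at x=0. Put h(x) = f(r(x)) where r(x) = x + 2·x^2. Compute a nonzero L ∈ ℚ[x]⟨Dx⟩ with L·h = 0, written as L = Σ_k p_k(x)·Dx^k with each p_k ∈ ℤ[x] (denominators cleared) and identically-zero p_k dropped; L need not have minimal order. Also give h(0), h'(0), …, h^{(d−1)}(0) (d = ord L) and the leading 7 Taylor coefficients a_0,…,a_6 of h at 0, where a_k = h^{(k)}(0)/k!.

f: a_k = 0, 2, -2, 8/3, -4, 32/5, -32/3, …
h₀=f(r): pull back L_f along r ⇒ L₀.
L = (-2 + 8·x + 16·x^2)·Dx + (1 + 6·x + 12·x^2 + 16·x^3)·Dx^2  (order 2).
h: a_k = 0, 2, 2, -16/3, 4, 32/5, -64/3, …
ICs: h(0) = 0, h′(0) = 2.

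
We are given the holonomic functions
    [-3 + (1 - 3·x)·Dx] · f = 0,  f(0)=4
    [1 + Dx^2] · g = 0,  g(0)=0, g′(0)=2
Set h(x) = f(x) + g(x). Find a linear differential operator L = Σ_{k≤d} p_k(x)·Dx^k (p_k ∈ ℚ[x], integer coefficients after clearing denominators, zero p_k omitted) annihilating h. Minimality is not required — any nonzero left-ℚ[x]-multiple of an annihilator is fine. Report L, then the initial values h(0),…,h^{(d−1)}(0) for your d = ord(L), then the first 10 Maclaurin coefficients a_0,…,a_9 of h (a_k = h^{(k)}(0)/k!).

L = (165 - 18·x + 27·x^2) + (-19 + 63·x - 27·x^2 + 27·x^3)·Dx + (165 - 18·x + 27·x^2)·Dx^2 + (-19 + 63·x - 27·x^2 + 27·x^3)·Dx^3  (order 3).
h: a_k = 4, 14, 36, 323/3, 324, 58321/60, 2916, 22044959/2520, 26244, 14285134081/181440, …
ICs: h(0) = 4, h′(0) = 14, h′′(0) = 72.

f: a_k = 4, 12, 36, 108, 324, 972, 2916, 8748, 26244, 78732, …
g: a_k = 0, 2, 0, -1/3, 0, 1/60, 0, -1/2520, 0, 1/181440, …
L₀ := lclm(L_f,L_g); ord L₀ ≤ 1+2.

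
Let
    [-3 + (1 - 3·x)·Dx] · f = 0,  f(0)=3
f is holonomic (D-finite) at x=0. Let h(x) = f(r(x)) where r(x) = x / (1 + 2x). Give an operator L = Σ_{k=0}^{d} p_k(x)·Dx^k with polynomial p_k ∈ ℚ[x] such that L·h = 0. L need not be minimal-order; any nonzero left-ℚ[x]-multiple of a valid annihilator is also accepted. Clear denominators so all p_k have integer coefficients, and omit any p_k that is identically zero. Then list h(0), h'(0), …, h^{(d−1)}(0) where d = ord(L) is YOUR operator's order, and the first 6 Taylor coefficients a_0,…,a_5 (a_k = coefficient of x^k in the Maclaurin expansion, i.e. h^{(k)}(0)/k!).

f: a_k = 3, 9, 27, 81, 243, 729, …
h₀=f(r): pull back L_f along r ⇒ L₀.
L = 3 + (-1 - x + 2·x^2)·Dx  (order 1).
h: a_k = 3, 9, 9, 9, 9, 9, …
ICs: h(0) = 3.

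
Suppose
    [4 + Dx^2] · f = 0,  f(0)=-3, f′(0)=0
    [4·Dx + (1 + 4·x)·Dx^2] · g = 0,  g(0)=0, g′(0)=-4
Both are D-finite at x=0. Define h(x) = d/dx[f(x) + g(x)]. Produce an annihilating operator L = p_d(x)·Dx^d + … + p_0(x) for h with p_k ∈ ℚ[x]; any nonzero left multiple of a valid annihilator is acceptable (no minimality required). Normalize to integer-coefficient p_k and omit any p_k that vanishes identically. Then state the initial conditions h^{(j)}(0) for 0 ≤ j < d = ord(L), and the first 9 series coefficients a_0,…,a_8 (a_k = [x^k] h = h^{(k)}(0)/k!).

f: a_k = -3, 0, 6, 0, -2, 0, 4/15, 0, -2/105, …
g: a_k = 0, -4, 8, -64/3, 64, -1024/5, 2048/3, -16384/7, 8192, …
Weyl lclm of L_f,L_g ⇒ L₀ (ord ≤ 4).
Differentiate: ansatz ord ≤ ord L₀ ⇒ L.
L = (400 + 128·x + 256·x^2) + (36 + 176·x + 192·x^2 + 256·x^3)·Dx + (100 + 32·x + 64·x^2)·Dx^2 + (9 + 44·x + 48·x^2 + 64·x^3)·Dx^3  (order 3).
h: a_k = -4, 28, -64, 248, -1024, 20488/5, -16384, 6881264/105, -262144, …
ICs: h(0) = -4, h′(0) = 28, h′′(0) = -128.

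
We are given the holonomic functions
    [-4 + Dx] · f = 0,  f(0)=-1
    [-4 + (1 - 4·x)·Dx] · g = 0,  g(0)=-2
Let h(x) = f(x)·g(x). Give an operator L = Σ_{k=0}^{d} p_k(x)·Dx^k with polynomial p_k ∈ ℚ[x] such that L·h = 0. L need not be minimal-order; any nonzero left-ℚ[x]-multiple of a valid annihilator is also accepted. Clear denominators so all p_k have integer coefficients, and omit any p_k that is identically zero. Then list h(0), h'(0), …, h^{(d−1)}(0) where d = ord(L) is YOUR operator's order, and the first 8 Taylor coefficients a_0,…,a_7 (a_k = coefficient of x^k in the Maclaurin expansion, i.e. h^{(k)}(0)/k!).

f: a_k = -1, -4, -8, -32/3, -32/3, -128/15, -256/45, -1024/315, …
g: a_k = -2, -8, -32, -128, -512, -2048, -8192, -32768, …
Product ⇒ symmetric product L₀, ord ≤ 1.
L = (8 - 16·x) + (-1 + 4·x)·Dx  (order 1).
h: a_k = 2, 16, 80, 1024/3, 4160/3, 83456/15, 1001984/45, 5611520/63, …
ICs: h(0) = 2.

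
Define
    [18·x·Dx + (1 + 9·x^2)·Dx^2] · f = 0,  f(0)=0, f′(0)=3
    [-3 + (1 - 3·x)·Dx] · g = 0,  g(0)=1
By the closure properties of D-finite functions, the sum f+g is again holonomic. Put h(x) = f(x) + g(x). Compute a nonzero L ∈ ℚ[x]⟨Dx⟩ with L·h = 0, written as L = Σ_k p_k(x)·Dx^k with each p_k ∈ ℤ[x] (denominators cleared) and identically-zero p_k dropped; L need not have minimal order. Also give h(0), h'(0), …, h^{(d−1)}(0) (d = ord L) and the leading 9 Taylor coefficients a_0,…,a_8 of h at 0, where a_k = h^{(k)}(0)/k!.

f: a_k = 0, 3, 0, -9, 0, 243/5, 0, -2187/7, 0, …
g: a_k = 1, 3, 9, 27, 81, 243, 729, 2187, 6561, …
f+g: L₀ = lclm(L_f,L_g), ord ≤ 2+1.
L = (18 - 216·x - 486·x^2)·Dx + (-12 + 18·x - 108·x^2 - 486·x^3)·Dx^2 + (1 - 81·x^4)·Dx^3  (order 3).
h: a_k = 1, 6, 9, 18, 81, 1458/5, 729, 13122/7, 6561, …
ICs: h(0) = 1, h′(0) = 6, h′′(0) = 18.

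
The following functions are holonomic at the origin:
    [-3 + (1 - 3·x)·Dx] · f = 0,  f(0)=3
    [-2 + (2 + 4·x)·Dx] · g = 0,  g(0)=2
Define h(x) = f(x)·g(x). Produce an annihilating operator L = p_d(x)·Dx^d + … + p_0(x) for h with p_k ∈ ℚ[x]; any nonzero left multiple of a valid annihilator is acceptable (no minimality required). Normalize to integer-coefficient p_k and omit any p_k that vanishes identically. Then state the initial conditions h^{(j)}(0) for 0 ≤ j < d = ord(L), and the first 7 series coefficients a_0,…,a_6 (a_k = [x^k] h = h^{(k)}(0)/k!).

L = (4 + 3·x) + (-1 + x + 6·x^2)·Dx  (order 1).
h: a_k = 6, 24, 69, 210, 2505/4, 1884, 45153/8, …
ICs: h(0) = 6.

f: a_k = 3, 9, 27, 81, 243, 729, 2187, …
g: a_k = 2, 2, -1, 1, -5/4, 7/4, -21/8, …
f·g: L₀ = L_f ⊗_s L_g, ord ≤ 1·1.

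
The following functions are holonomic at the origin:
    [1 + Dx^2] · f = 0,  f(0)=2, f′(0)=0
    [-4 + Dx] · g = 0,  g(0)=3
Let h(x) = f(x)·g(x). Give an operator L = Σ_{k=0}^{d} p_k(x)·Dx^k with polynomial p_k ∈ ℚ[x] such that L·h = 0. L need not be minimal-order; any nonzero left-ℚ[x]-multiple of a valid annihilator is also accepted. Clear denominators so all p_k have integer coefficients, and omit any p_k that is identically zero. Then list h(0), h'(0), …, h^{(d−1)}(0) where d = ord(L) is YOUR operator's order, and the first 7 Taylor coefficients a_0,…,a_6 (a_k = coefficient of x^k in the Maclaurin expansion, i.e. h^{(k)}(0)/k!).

L = 17 - 8·Dx + Dx^2  (order 2).
h: a_k = 6, 24, 45, 52, 161/4, 101/5, 33/8, …
ICs: h(0) = 6, h′(0) = 24.

f: a_k = 2, 0, -1, 0, 1/12, 0, -1/360, …
g: a_k = 3, 12, 24, 32, 32, 128/5, 256/15, …
f·g: L₀ = L_f ⊗_s L_g, ord ≤ 2·1.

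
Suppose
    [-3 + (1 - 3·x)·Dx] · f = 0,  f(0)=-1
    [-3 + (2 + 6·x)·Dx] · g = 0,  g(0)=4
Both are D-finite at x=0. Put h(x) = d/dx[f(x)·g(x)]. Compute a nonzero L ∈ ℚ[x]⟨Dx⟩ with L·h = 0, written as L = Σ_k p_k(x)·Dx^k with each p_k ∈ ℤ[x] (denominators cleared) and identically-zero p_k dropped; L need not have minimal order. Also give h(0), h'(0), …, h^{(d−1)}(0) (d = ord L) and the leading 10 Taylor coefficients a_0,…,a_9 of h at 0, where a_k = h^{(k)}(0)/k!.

f: a_k = -1, -3, -9, -27, -81, -243, -729, -2187, -6561, -19683, …
g: a_k = 4, 6, -9/2, 27/4, -405/32, 1701/64, -15309/256, 72171/512, -2814669/8192, 14073345/16384, …
Sym-product of L_f,L_g gives L₀ (≤ ord 1).
h₀' ⇒ L via d/dx closure of L₀.
L = (11 + 54·x + 27·x^2) + (-2 - 2·x + 18·x^2 + 18·x^3)·Dx  (order 1).
h: a_k = -18, -99, -1863/4, -14499/8, -443475/64, -3147093/128, -44564499/512, -302770467/1024, -16476265323/16384, -109124028225/32768, …
ICs: h(0) = -18.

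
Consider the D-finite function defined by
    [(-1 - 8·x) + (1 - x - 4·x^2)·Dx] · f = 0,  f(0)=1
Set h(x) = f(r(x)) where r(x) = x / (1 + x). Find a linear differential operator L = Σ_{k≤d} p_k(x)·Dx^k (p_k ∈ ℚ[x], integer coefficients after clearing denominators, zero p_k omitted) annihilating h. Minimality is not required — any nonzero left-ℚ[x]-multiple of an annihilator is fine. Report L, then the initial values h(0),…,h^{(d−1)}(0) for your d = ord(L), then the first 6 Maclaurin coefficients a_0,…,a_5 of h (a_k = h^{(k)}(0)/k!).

f: a_k = 1, 1, 5, 9, 29, 65, …
L₀ from L_f via x↦r, Dx↦r'^{-1}Dx.
L = (1 + 9·x) + (-1 - 2·x + 3·x^2 + 4·x^3)·Dx  (order 1).
h: a_k = 1, 1, 4, 0, 16, -16, …
ICs: h(0) = 1.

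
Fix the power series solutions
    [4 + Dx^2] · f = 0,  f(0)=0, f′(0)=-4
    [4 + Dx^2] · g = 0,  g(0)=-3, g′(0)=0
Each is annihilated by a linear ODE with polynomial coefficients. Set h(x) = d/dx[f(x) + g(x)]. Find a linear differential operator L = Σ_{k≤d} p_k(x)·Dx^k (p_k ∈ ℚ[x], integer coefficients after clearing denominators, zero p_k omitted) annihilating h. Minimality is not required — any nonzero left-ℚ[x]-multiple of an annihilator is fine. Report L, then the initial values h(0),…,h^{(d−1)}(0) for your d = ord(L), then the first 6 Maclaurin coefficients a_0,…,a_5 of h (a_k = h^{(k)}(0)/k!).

f: a_k = 0, -4, 0, 8/3, 0, -8/15, …
g: a_k = -3, 0, 6, 0, -2, 0, …
f+g: L₀ = lclm(L_f,L_g), ord ≤ 2+2.
h=h₀': d/dx-closure on L₀ ⇒ L.
L = 4 + Dx^2  (order 2).
h: a_k = -4, 12, 8, -8, -8/3, 8/5, …
ICs: h(0) = -4, h′(0) = 12.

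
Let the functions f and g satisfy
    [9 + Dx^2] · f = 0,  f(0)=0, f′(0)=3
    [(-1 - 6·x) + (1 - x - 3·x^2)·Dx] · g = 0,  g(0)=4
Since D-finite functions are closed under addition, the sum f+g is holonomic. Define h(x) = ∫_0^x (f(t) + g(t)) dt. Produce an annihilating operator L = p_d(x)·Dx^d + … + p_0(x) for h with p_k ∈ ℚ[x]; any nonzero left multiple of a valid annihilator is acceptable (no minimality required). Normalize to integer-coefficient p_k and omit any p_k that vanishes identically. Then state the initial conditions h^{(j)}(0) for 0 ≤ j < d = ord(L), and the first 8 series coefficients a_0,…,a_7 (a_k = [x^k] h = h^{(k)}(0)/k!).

L = (-459 - 2916·x - 1539·x^2 - 3888·x^3 - 3645·x^4 - 4374·x^5)·Dx + (153 - 153·x - 378·x^2 + 405·x^3 - 2187·x^5 - 2187·x^6)·Dx^2 + (-51 - 324·x - 171·x^2 - 432·x^3 - 405·x^4 - 486·x^5)·Dx^3 + (17 - 17·x - 42·x^2 + 45·x^3 - 243·x^5 - 243·x^6)·Dx^4  (order 4).
h: a_k = 0, 4, 7/2, 16/3, 47/8, 76/5, 6481/240, 388/7, …
ICs: h(0) = 0, h′(0) = 4, h′′(0) = 7, h′′′(0) = 32.

f: a_k = 0, 3, 0, -9/2, 0, 81/40, 0, -243/560, …
g: a_k = 4, 4, 16, 28, 76, 160, 388, 868, …
Weyl lclm of L_f,L_g ⇒ L₀ (ord ≤ 3).
h=∫₀ˣh₀: take L = L₀·Dx.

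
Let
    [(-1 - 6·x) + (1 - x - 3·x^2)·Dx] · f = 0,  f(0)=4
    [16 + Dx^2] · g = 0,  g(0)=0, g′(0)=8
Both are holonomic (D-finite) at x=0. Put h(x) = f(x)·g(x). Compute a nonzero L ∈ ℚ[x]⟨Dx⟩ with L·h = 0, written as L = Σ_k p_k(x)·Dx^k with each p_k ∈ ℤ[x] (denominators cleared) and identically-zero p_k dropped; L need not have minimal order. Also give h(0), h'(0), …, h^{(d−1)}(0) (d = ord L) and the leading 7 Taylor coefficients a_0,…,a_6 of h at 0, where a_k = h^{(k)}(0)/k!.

L = (-10 + 16·x + 48·x^2) + (2 + 12·x)·Dx + (-1 + x + 3·x^2)·Dx^2  (order 2).
h: a_k = 0, 32, 32, 128/3, 416/3, 5024/15, 11264/15, …
ICs: h(0) = 0, h′(0) = 32.

f: a_k = 4, 4, 16, 28, 76, 160, 388, …
g: a_k = 0, 8, 0, -64/3, 0, 256/15, 0, …
Sym-product of L_f,L_g gives L₀ (≤ ord 2).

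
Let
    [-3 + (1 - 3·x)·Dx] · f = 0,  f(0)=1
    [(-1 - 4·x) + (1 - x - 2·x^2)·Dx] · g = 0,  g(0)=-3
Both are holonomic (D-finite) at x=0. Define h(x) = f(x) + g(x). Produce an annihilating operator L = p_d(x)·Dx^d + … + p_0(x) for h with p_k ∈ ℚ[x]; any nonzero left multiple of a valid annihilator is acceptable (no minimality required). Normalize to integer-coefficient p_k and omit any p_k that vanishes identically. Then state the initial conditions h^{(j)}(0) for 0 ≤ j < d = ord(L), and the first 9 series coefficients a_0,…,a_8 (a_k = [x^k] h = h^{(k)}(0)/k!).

L = (-36·x + 36·x^2 - 36·x^3) + (6 - 6·x - 30·x^2 + 54·x^3 - 72·x^4)·Dx + (-1 + 6·x - 12·x^2 + 8·x^3 + 9·x^4 - 18·x^5)·Dx^2  (order 2).
h: a_k = -2, 0, 0, 12, 48, 180, 600, 1932, 6048, …
ICs: h(0) = -2, h′(0) = 0.

f: a_k = 1, 3, 9, 27, 81, 243, 729, 2187, 6561, …
g: a_k = -3, -3, -9, -15, -33, -63, -129, -255, -513, …
h₀=f+g: left-lcm gives L₀, ord ≤ 2.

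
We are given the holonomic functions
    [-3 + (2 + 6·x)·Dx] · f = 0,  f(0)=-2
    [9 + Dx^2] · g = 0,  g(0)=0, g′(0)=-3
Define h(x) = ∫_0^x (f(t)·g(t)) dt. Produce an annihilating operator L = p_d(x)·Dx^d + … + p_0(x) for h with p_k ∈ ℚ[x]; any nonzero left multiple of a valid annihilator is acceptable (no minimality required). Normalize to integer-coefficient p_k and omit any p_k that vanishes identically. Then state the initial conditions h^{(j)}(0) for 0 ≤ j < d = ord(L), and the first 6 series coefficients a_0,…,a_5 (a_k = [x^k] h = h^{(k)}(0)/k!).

f: a_k = -2, -3, 9/4, -27/8, 405/64, -1701/128, …
g: a_k = 0, -3, 0, 9/2, 0, -81/40, …
L₀ := L_f ⊗_s L_g (sym. prod.), ord ≤ 2.
Integrate: L := L₀·Dx.
L = (63 + 216·x + 324·x^2)·Dx + (-12 - 36·x)·Dx^2 + (4 + 24·x + 36·x^2)·Dx^3  (order 3).
h: a_k = 0, 0, 3, 3, -63/16, -27/40, …
ICs: h(0) = 0, h′(0) = 0, h′′(0) = 6.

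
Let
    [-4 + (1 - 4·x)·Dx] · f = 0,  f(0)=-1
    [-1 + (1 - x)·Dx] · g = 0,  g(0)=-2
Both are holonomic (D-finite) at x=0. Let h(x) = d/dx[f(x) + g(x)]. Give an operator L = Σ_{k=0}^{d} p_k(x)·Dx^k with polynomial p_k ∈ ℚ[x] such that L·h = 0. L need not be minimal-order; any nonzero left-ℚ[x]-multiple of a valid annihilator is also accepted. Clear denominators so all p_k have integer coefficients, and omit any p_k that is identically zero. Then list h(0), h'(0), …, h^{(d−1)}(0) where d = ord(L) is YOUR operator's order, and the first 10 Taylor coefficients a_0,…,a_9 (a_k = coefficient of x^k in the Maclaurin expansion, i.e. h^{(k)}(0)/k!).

f: a_k = -1, -4, -16, -64, -256, -1024, -4096, -16384, -65536, -262144, …
g: a_k = -2, -2, -2, -2, -2, -2, -2, -2, -2, -2, …
h₀=f+g: left-lcm gives L₀, ord ≤ 2.
Derive L from L₀ (diff closure).
L = 24 + (-15 + 24·x)·Dx + (1 - 5·x + 4·x^2)·Dx^2  (order 2).
h: a_k = -6, -36, -198, -1032, -5130, -24588, -114702, -524304, -2359314, -10485780, …
ICs: h(0) = -6, h′(0) = -36.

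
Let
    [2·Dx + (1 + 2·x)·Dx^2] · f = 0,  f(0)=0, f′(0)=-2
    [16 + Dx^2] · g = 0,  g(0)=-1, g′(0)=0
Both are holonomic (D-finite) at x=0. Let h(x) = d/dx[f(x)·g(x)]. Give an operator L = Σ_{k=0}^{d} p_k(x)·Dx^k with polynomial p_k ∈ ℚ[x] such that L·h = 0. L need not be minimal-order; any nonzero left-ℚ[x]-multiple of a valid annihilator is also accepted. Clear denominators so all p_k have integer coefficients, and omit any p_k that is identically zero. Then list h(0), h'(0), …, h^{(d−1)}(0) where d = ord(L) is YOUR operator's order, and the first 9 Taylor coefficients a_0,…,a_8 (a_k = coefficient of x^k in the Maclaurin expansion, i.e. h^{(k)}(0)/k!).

L = (-896 + 28672·x + 282624·x^2 + 1032192·x^3 + 1826816·x^4 + 1572864·x^5 + 524288·x^6) + (576 + 12416·x + 66560·x^2 + 153600·x^3 + 163840·x^4 + 65536·x^5)·Dx + (280 + 6592·x + 44480·x^2 + 141312·x^3 + 234496·x^4 + 196608·x^5 + 65536·x^6)·Dx^2 + (36 + 776·x + 4160·x^2 + 9600·x^3 + 10240·x^4 + 4096·x^5)·Dx^3 + (21 + 300·x + 1676·x^2 + 4800·x^3 + 7520·x^4 + 6144·x^5 + 2048·x^6)·Dx^4  (order 4).
h: a_k = 2, -4, -40, 48, 32, 0, -1664/15, 7936/45, -31232/105, …
ICs: h(0) = 2, h′(0) = -4, h′′(0) = -80, h′′′(0) = 288.

f: a_k = 0, -2, 2, -8/3, 4, -32/5, 32/3, -128/7, 32, …
g: a_k = -1, 0, 8, 0, -32/3, 0, 256/45, 0, -512/315, …
Sym-product of L_f,L_g gives L₀ (≤ ord 4).
Differentiate: ansatz ord ≤ ord L₀ ⇒ L.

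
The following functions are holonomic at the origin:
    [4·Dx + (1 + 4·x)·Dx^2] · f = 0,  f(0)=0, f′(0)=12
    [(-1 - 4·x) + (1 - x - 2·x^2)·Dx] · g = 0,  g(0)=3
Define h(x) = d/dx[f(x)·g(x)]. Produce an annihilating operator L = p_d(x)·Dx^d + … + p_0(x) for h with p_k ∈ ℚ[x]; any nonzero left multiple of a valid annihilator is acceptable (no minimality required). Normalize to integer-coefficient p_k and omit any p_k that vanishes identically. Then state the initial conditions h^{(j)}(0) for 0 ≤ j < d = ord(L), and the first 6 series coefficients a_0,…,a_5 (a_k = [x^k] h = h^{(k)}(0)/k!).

L = (36 + 144·x + 288·x^2) + (-1 + 24·x + 168·x^2 + 224·x^3)·Dx + (-1 - 7·x - 6·x^2 + 32·x^3 + 32·x^4)·Dx^2  (order 2).
h: a_k = 36, -72, 684, -1680, 9396, -153144/5, …
ICs: h(0) = 36, h′(0) = -72.

f: a_k = 0, 12, -24, 64, -192, 3072/5, …
g: a_k = 3, 3, 9, 15, 33, 63, …
L₀ := L_f ⊗_s L_g (sym. prod.), ord ≤ 2.
h=h₀': d/dx-closure on L₀ ⇒ L.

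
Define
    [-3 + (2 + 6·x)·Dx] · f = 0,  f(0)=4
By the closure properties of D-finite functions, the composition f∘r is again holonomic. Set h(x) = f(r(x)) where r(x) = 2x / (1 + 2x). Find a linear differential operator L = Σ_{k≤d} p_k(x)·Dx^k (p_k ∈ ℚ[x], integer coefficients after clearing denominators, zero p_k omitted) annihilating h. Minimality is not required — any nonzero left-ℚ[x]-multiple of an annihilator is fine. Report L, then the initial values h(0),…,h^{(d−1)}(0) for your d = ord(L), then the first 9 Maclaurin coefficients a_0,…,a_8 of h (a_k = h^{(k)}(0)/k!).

L = -3 + (1 + 10·x + 16·x^2)·Dx  (order 1).
h: a_k = 4, 12, -42, 174, -1677/2, 9069/2, -106305/4, 658335/4, -33903165/32, …
ICs: h(0) = 4.

f: a_k = 4, 6, -9/2, 27/4, -405/32, 1701/64, -15309/256, 72171/512, -2814669/8192, …
Substitute x→r, Dx→(1/r')Dx; clear ⇒ L₀.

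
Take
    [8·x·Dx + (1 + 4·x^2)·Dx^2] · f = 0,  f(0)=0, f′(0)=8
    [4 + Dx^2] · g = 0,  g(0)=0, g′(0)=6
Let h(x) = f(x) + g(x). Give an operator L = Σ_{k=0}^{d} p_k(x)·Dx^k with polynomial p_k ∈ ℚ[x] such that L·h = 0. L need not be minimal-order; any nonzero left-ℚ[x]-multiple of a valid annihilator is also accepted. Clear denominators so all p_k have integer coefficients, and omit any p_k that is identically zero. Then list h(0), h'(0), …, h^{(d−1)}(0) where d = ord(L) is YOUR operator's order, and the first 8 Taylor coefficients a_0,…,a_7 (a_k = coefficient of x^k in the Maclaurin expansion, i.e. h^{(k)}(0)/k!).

f: a_k = 0, 8, 0, -32/3, 0, 128/5, 0, -512/7, …
g: a_k = 0, 6, 0, -4, 0, 4/5, 0, -8/105, …
h₀=f+g: left-lcm gives L₀, ord ≤ 4.
L = (-352·x + 1792·x^3 + 512·x^5)·Dx + (-4 + 112·x^2 + 576·x^4 + 256·x^6)·Dx^2 + (-88·x + 448·x^3 + 128·x^5)·Dx^3 + (-1 + 28·x^2 + 144·x^4 + 64·x^6)·Dx^4  (order 4).
h: a_k = 0, 14, 0, -44/3, 0, 132/5, 0, -7688/105, …
ICs: h(0) = 0, h′(0) = 14, h′′(0) = 0, h′′′(0) = -88.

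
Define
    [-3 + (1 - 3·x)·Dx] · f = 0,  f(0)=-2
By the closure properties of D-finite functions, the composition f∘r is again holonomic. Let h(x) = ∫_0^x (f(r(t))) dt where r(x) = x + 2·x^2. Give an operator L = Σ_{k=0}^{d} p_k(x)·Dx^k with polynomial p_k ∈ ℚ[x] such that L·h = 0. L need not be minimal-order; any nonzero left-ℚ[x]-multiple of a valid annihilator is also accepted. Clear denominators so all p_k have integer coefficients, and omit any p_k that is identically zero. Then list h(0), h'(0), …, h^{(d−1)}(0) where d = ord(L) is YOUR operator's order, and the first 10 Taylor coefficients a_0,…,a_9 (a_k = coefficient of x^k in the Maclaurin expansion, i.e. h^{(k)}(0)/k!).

L = (3 + 12·x)·Dx + (-1 + 3·x + 6·x^2)·Dx^2  (order 2).
h: a_k = 0, -2, -3, -10, -63/2, -558/5, -405, -10638/7, -23247/4, -22590, …
ICs: h(0) = 0, h′(0) = -2.

f: a_k = -2, -6, -18, -54, -162, -486, -1458, -4374, -13122, -39366, …
f∘r: x↦r, Dx↦Dx/r' in L_f ⇒ L₀.
h=∫h₀ ⇒ L = L₀·Dx.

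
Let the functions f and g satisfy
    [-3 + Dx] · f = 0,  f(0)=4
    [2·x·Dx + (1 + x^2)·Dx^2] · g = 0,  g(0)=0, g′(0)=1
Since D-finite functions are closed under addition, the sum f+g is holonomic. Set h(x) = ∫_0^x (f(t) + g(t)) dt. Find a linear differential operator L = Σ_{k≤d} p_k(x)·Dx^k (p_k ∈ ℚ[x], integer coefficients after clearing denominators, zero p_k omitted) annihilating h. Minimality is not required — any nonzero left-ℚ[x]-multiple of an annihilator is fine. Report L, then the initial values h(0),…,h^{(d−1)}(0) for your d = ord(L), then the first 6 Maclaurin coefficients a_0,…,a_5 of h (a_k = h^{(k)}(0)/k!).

f: a_k = 4, 12, 18, 18, 27/2, 81/10, …
g: a_k = 0, 1, 0, -1/3, 0, 1/5, …
f+g: L₀ = lclm(L_f,L_g), ord ≤ 1+2.
Integrate: L := L₀·Dx.
L = (6 - 18·x - 18·x^2 - 18·x^3)·Dx^2 + (-11 - 12·x^2 - 9·x^4)·Dx^3 + (3 + 2·x + 6·x^2 + 2·x^3 + 3·x^4)·Dx^4  (order 4).
h: a_k = 0, 4, 13/2, 6, 53/12, 27/10, …
ICs: h(0) = 0, h′(0) = 4, h′′(0) = 13, h′′′(0) = 36.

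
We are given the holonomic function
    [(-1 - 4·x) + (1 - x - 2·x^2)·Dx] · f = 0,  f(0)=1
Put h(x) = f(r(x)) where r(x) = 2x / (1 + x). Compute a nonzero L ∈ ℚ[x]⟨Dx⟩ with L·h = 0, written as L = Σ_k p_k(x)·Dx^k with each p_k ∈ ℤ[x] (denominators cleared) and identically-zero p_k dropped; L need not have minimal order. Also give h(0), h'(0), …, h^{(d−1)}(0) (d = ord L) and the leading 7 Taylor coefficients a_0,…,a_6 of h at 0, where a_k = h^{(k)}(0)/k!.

f: a_k = 1, 1, 3, 5, 11, 21, 43, …
L₀ from L_f via x↦r, Dx↦r'^{-1}Dx.
L = (2 + 18·x) + (-1 - x + 9·x^2 + 9·x^3)·Dx  (order 1).
h: a_k = 1, 2, 10, 18, 90, 162, 810, …
ICs: h(0) = 1.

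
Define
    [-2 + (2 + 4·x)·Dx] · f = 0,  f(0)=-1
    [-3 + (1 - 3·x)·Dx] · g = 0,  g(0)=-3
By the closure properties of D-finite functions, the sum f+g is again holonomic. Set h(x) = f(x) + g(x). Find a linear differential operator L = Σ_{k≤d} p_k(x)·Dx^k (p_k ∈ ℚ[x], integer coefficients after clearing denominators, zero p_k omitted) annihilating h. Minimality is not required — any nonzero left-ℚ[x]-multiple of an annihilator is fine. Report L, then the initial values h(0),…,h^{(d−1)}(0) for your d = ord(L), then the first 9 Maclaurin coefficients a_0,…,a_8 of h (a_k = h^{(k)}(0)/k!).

f: a_k = -1, -1, 1/2, -1/2, 5/8, -7/8, 21/16, -33/16, 429/128, …
g: a_k = -3, -9, -27, -81, -243, -729, -2187, -6561, -19683, …
L₀ := lclm(L_f,L_g); ord L₀ ≤ 1+1.
L = (21 + 27·x) + (-19 - 66·x - 81·x^2)·Dx + (2 + 7·x - 21·x^2 - 54·x^3)·Dx^2  (order 2).
h: a_k = -4, -10, -53/2, -163/2, -1939/8, -5839/8, -34971/16, -105009/16, -2518995/128, …
ICs: h(0) = -4, h′(0) = -10.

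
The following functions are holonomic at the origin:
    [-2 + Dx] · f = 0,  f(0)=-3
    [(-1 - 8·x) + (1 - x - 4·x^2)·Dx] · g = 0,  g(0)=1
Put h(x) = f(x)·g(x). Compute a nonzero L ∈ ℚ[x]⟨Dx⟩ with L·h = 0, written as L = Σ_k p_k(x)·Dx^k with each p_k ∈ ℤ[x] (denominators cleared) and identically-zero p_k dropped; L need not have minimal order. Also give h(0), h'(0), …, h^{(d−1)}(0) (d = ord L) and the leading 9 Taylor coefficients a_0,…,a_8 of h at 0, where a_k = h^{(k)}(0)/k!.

f: a_k = -3, -6, -6, -4, -2, -4/5, -4/15, -8/105, -2/105, …
g: a_k = 1, 1, 5, 9, 29, 65, 181, 441, 1165, …
h₀=f·g: eliminate ⇒ L₀, order ≤ 1·1.
L = (3 + 6·x - 8·x^2) + (-1 + x + 4·x^2)·Dx  (order 1).
h: a_k = -3, -9, -27, -67, -177, -2229/5, -17311/15, -102807/35, -264377/35, …
ICs: h(0) = -3.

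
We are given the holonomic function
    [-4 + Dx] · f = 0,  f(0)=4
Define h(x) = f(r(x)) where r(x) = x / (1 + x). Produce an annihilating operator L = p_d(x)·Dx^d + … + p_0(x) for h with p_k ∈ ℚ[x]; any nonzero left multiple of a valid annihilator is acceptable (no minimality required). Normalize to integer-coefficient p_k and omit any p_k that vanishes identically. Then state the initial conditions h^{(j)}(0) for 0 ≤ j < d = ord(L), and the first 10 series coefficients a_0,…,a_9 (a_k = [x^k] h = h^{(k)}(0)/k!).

f: a_k = 4, 16, 32, 128/3, 128/3, 512/15, 1024/45, 4096/315, 2048/315, 8192/2835, …
h₀=f(r): pull back L_f along r ⇒ L₀.
L = -4 + (1 + 2·x + x^2)·Dx  (order 1).
h: a_k = 4, 16, 16, -16/3, -16/3, 112/15, -176/45, -272/315, 1264/315, -13264/2835, …
ICs: h(0) = 4.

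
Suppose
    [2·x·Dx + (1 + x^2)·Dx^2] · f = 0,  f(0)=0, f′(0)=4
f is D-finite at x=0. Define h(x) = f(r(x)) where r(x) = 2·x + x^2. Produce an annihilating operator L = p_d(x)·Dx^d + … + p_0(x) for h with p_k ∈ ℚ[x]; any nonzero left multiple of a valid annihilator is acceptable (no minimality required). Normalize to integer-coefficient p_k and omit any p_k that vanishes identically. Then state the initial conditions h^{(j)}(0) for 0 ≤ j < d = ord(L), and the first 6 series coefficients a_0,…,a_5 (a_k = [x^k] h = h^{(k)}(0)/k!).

L = (-1 + 8·x + 16·x^2 + 12·x^3 + 3·x^4)·Dx + (1 + x + 4·x^2 + 8·x^3 + 5·x^4 + x^5)·Dx^2  (order 2).
h: a_k = 0, 8, 4, -32/3, -16, 88/5, …
ICs: h(0) = 0, h′(0) = 8.

f: a_k = 0, 4, 0, -4/3, 0, 4/5, …
h₀=f(r): pull back L_f along r ⇒ L₀.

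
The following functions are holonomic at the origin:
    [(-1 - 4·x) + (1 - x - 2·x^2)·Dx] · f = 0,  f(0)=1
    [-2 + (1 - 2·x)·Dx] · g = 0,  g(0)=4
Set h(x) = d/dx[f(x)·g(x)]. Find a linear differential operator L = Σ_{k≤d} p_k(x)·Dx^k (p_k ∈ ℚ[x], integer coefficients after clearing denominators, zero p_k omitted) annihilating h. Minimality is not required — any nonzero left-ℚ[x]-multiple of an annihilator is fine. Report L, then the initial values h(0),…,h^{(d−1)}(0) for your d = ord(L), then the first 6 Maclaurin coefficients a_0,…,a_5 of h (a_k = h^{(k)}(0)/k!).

L = (6 + 16·x + 16·x^2) + (-1 - x + 4·x^2 + 4·x^3)·Dx  (order 1).
h: a_k = 12, 72, 276, 912, 2700, 7512, …
ICs: h(0) = 12.

f: a_k = 1, 1, 3, 5, 11, 21, …
g: a_k = 4, 8, 16, 32, 64, 128, …
L₀ := L_f ⊗_s L_g (sym. prod.), ord ≤ 1.
h₀' ⇒ L via d/dx closure of L₀.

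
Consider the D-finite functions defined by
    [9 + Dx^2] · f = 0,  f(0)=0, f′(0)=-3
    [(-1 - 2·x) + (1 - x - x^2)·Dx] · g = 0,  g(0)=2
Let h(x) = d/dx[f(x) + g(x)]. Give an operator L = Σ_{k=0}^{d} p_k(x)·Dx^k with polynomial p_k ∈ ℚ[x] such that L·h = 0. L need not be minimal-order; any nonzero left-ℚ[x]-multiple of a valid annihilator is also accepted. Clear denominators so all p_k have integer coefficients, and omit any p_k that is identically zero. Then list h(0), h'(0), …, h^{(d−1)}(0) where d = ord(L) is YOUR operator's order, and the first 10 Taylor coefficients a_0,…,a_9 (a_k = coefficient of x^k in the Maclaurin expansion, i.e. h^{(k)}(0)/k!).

L = (468 + 1026·x + 1170·x^2 + 450·x^3 + 630·x^4 + 486·x^5 + 162·x^6) + (-81 - 63·x + 252·x^2 + 45·x^3 - 90·x^4 + 153·x^5 + 189·x^6 + 54·x^7)·Dx + (52 + 114·x + 130·x^2 + 50·x^3 + 70·x^4 + 54·x^5 + 18·x^6)·Dx^2 + (-9 - 7·x + 28·x^2 + 5·x^3 - 10·x^4 + 17·x^5 + 21·x^6 + 6·x^7)·Dx^3  (order 3).
h: a_k = -1, 8, 63/2, 40, 559/8, 156, 23763/80, 544, 4433013/4480, 1780, …
ICs: h(0) = -1, h′(0) = 8, h′′(0) = 63.

f: a_k = 0, -3, 0, 9/2, 0, -81/40, 0, 243/560, 0, -243/4480, …
g: a_k = 2, 2, 4, 6, 10, 16, 26, 42, 68, 110, …
L₀ := lclm(L_f,L_g); ord L₀ ≤ 2+1.
Derive L from L₀ (diff closure).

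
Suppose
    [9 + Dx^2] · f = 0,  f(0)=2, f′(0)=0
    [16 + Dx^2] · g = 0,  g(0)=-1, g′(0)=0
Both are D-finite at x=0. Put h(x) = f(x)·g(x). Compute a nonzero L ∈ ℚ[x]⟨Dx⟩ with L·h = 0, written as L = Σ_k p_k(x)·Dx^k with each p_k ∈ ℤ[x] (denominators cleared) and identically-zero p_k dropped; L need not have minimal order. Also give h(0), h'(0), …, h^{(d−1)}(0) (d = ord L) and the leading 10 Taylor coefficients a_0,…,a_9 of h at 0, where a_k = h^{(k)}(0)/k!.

L = 49 + 50·Dx^2 + Dx^4  (order 4).
h: a_k = -2, 0, 25, 0, -1201/12, 0, 11765/72, 0, -2882401/20160, 0, …
ICs: h(0) = -2, h′(0) = 0, h′′(0) = 50, h′′′(0) = 0.

f: a_k = 2, 0, -9, 0, 27/4, 0, -81/40, 0, 729/2240, 0, …
g: a_k = -1, 0, 8, 0, -32/3, 0, 256/45, 0, -512/315, 0, …
f·g: L₀ = L_f ⊗_s L_g, ord ≤ 2·2.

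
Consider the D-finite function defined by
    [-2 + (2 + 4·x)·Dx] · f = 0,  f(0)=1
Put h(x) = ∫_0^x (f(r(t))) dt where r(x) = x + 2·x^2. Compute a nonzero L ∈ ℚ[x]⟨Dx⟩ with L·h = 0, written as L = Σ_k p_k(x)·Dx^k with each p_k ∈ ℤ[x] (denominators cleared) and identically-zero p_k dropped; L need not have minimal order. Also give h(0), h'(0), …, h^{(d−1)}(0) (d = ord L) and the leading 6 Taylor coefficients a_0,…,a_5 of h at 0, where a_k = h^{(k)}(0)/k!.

f: a_k = 1, 1, -1/2, 1/2, -5/8, 7/8, …
h₀=f(r): pull back L_f along r ⇒ L₀.
∫: right-multiply L₀ by Dx.
L = (-1 - 4·x)·Dx + (1 + 2·x + 4·x^2)·Dx^2  (order 2).
h: a_k = 0, 1, 1/2, 1/2, -3/8, 3/40, …
ICs: h(0) = 0, h′(0) = 1.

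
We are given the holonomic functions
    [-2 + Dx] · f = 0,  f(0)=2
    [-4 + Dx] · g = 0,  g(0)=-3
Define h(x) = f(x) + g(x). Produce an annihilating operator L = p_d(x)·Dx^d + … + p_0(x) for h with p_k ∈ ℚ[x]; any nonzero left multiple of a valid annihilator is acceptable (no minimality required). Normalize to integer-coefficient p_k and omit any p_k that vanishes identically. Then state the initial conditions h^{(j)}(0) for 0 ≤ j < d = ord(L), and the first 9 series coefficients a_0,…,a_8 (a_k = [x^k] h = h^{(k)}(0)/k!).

f: a_k = 2, 4, 4, 8/3, 4/3, 8/15, 8/45, 16/315, 4/315, …
g: a_k = -3, -12, -24, -32, -32, -128/5, -256/15, -1024/105, -512/105, …
f+g: L₀ = lclm(L_f,L_g), ord ≤ 1+1.
L = 8 - 6·Dx + Dx^2  (order 2).
h: a_k = -1, -8, -20, -88/3, -92/3, -376/15, -152/9, -3056/315, -1532/315, …
ICs: h(0) = -1, h′(0) = -8.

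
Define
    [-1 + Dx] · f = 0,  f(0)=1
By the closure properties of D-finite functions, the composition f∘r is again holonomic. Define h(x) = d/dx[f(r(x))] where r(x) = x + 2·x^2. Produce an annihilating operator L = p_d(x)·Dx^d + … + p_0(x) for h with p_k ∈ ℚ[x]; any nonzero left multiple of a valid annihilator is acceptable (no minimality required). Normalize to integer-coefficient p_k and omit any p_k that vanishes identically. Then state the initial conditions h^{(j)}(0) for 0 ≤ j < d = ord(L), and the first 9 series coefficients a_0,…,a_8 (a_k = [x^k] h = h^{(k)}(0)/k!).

f: a_k = 1, 1, 1/2, 1/6, 1/24, 1/120, 1/720, 1/5040, 1/40320, …
Substitute x→r, Dx→(1/r')Dx; clear ⇒ L₀.
h=h₀': d/dx-closure on L₀ ⇒ L.
L = (5 + 8·x + 16·x^2) + (-1 - 4·x)·Dx  (order 1).
h: a_k = 1, 5, 13/2, 73/6, 281/24, 1741/120, 1697/144, 57233/5040, 328753/40320, …
ICs: h(0) = 1.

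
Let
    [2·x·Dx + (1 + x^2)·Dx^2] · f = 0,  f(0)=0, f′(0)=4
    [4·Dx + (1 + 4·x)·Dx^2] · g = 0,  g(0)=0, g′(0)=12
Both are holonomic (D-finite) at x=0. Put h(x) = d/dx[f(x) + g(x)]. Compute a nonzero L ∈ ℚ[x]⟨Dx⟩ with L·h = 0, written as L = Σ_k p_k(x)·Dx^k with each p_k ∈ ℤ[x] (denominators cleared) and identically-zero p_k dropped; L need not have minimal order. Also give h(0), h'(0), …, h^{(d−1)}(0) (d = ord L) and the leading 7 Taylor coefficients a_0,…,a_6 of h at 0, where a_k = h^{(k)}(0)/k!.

f: a_k = 0, 4, 0, -4/3, 0, 4/5, 0, …
g: a_k = 0, 12, -24, 64, -192, 3072/5, -2048, …
L₀ := lclm(L_f,L_g); ord L₀ ≤ 2+2.
h₀' ⇒ L via d/dx closure of L₀.
L = (-4 - 48·x + 12·x^2 + 16·x^3) + (-17 - 8·x - 45·x^2 + 24·x^3 + 32·x^4)·Dx + (-2 - 7·x + 4·x^2 + x^3 + 6·x^4 + 8·x^5)·Dx^2  (order 2).
h: a_k = 16, -48, 188, -768, 3076, -12288, 49148, …
ICs: h(0) = 16, h′(0) = -48.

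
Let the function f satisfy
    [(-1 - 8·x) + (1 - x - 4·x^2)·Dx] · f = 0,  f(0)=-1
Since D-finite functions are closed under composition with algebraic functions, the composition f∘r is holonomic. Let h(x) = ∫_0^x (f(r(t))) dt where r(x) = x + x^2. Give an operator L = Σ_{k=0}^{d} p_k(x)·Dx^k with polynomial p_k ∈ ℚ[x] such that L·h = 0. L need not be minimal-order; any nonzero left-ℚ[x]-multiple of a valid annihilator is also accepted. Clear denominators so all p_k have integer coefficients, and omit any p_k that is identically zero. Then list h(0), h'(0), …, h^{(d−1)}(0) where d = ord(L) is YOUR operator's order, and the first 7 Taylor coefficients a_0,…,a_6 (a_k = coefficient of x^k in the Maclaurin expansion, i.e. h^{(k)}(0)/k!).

L = (1 + 10·x + 24·x^2 + 16·x^3)·Dx + (-1 + x + 5·x^2 + 8·x^3 + 4·x^4)·Dx^2  (order 2).
h: a_k = 0, -1, -1/2, -2, -19/4, -61/5, -104/3, …
ICs: h(0) = 0, h′(0) = -1.

f: a_k = -1, -1, -5, -9, -29, -65, -181, …
Change of var in L_f (x↦r) gives L₀.
∫: right-multiply L₀ by Dx.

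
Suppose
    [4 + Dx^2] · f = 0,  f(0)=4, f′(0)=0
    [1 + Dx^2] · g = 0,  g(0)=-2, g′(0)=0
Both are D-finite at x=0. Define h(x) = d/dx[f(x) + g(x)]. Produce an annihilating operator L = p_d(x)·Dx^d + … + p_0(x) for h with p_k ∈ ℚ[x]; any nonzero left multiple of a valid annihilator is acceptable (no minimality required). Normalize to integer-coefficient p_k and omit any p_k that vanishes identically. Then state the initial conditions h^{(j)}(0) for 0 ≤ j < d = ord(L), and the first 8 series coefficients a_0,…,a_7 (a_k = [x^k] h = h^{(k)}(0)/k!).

L = 4 + 5·Dx^2 + Dx^4  (order 4).
h: a_k = 0, -14, 0, 31/3, 0, -127/60, 0, 73/360, …
ICs: h(0) = 0, h′(0) = -14, h′′(0) = 0, h′′′(0) = 62.

f: a_k = 4, 0, -8, 0, 8/3, 0, -16/45, 0, …
g: a_k = -2, 0, 1, 0, -1/12, 0, 1/360, 0, …
Weyl lclm of L_f,L_g ⇒ L₀ (ord ≤ 4).
h₀' ⇒ L via d/dx closure of L₀.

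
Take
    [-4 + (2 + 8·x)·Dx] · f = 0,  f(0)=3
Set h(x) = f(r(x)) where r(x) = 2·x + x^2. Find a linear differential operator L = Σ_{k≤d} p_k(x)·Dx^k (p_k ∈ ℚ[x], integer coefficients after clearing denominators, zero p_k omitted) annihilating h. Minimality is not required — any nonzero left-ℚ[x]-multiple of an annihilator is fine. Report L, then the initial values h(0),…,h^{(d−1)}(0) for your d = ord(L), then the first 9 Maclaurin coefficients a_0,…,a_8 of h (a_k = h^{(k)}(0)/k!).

L = (-4 - 4·x) + (1 + 8·x + 4·x^2)·Dx  (order 1).
h: a_k = 3, 12, -18, 72, -342, 1800, -10116, 59472, -361278, …
ICs: h(0) = 3.

f: a_k = 3, 6, -6, 12, -30, 84, -252, 792, -2574, …
Substitute x→r, Dx→(1/r')Dx; clear ⇒ L₀.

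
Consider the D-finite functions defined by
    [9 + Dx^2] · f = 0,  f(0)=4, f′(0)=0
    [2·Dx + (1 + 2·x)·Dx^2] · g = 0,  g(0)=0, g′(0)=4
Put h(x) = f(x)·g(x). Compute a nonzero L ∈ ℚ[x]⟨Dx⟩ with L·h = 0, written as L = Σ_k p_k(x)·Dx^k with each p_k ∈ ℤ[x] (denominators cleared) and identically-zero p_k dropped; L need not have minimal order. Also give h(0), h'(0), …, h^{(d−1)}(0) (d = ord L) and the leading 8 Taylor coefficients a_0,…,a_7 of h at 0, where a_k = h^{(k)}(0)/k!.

L = (63 + 1053·x + 3969·x^2 + 5832·x^3 + 2916·x^4) + (63 + 450·x + 972·x^2 + 648·x^3)·Dx + (25 + 270·x + 918·x^2 + 1296·x^3 + 648·x^4)·Dx^2 + (7 + 50·x + 108·x^2 + 72·x^3)·Dx^3 + (2 + 17·x + 53·x^2 + 72·x^3 + 36·x^4)·Dx^4  (order 4).
h: a_k = 0, 16, -16, -152/3, 40, 46/5, 14/3, -991/35, …
ICs: h(0) = 0, h′(0) = 16, h′′(0) = -32, h′′′(0) = -304.

f: a_k = 4, 0, -18, 0, 27/2, 0, -81/20, 0, …
g: a_k = 0, 4, -4, 16/3, -8, 64/5, -64/3, 256/7, …
f·g: L₀ = L_f ⊗_s L_g, ord ≤ 2·2.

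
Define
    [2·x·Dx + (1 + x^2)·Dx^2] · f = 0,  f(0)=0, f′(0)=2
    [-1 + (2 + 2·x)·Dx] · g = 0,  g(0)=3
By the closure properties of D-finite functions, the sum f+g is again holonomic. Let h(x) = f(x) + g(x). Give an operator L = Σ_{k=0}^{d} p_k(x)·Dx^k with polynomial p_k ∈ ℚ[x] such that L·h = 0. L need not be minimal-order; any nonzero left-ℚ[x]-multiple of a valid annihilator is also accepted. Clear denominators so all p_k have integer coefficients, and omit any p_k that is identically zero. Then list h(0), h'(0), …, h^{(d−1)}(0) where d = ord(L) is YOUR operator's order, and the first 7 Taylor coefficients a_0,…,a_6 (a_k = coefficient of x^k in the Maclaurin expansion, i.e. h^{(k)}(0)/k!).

L = (-4 - 10·x + 12·x^2 + 6·x^3)·Dx + (-11 - 16·x + 10·x^2 + 48·x^3 + 21·x^4)·Dx^2 + (-2 + 6·x + 12·x^2 + 12·x^3 + 14·x^4 + 6·x^5)·Dx^3  (order 3).
h: a_k = 3, 7/2, -3/8, -23/48, -15/128, 617/1280, -63/1024, …
ICs: h(0) = 3, h′(0) = 7/2, h′′(0) = -3/4.

f: a_k = 0, 2, 0, -2/3, 0, 2/5, 0, …
g: a_k = 3, 3/2, -3/8, 3/16, -15/128, 21/256, -63/1024, …
h₀=f+g: left-lcm gives L₀, ord ≤ 3.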